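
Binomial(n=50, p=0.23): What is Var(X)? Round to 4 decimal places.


Var = n*p*(1-p) = 50 * 0.23 * 0.77 = 8.855

8.8550


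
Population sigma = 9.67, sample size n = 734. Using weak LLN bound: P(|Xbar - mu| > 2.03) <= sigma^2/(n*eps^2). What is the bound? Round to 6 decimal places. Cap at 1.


bound = min(1, sigma^2/(n*eps^2))
sigma^2 = 9.67^2 = 93.5089
n*eps^2 = 734 * 2.03^2 = 734 * 4.1209 = 3024.7406
sigma^2/(n*eps^2) = 93.5089 / 3024.7406 ≈ 0.03091468

0.030915


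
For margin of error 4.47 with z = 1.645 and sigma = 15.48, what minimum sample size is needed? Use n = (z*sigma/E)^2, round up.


z*sigma/E = 1.645 * 15.48 / 4.47 = 42441/7450 ≈ 5.696779
(z*sigma/E)^2 ≈ 32.453286
round up: n = 33

33


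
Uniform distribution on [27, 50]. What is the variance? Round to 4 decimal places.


Var = (b-a)^2 / 12
(b-a)^2 = (50 - 27)^2 = 529
Var = 529/12 ≈ 44.083333

44.0833


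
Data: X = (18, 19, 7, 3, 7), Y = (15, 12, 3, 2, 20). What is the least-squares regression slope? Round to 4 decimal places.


b = sum((xi-xbar)(yi-ybar)) / sum((xi-xbar)^2)
n = 5, xbar = 54/5 = 10.8, ybar = 52/5 = 10.4
Sxy = sum((xi-xbar)(yi-ybar)) = 103.4
Sxx = sum((xi-xbar)^2) = 208.8
b = Sxy / Sxx = 517/1044 ≈ 0.495211

0.4952


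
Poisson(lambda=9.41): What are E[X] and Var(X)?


E[X] = Var(X) = lambda = 9.41

9.41, 9.41


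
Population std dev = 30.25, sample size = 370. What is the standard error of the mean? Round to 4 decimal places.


SE = sigma / sqrt(n)
sqrt(370) ≈ 19.235384
SE = 30.25 / 19.235384 ≈ 1.572623

1.5726


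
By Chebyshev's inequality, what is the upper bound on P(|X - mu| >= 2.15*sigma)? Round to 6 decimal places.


P <= 1/k^2
k^2 = 2.15^2 = 4.6225
1/k^2 = 1 / 4.6225 = 400/1849 ≈ 0.21633315

0.216333


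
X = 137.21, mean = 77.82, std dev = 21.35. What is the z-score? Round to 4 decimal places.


z = (X - mu) / sigma
X - mu = 137.21 - 77.82 = 59.39
z = 59.39 / 21.35 = 5939/2135 ≈ 2.781733

2.7817


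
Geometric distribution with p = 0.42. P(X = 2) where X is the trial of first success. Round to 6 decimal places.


P = (1-p)^(k-1) * p
(1-p)^(k-1) = 0.58^1 = 0.58
P = 0.58 * 0.42 = 0.2436

0.243600


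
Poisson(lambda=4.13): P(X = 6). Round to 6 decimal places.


P = e^(-lam) * lam^k / k!
e^(-4.13) ≈ 0.01608288
lam^k = 4.13^6 ≈ 4962.497602
k! = 6! = 720
P = 0.01608288 * 4962.497602 / 720 ≈ 0.110849

0.110849


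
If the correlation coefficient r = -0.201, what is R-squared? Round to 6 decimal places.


R^2 = r^2 = (-0.201)^2 = 0.040401

0.040401


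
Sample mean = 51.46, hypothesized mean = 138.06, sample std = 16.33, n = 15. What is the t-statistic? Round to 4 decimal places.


t = (xbar - mu0) / (s/sqrt(n))
xbar - mu0 = 51.46 - 138.06 = -86.6
sqrt(15) ≈ 3.87298335
s/sqrt(n) = 16.33 / 3.87298335 ≈ 4.21638787
t = -86.6 / 4.21638787 ≈ -20.538907

-20.5389


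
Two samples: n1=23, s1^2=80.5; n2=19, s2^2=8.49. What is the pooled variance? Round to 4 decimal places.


sp^2 = ((n1-1)*s1^2 + (n2-1)*s2^2)/(n1+n2-2)
(n1-1)*s1^2 = 22 * 80.5 = 1771
(n2-1)*s2^2 = 18 * 8.49 = 152.82
numerator = 1771 + 152.82 = 1923.82
n1+n2-2 = 40
sp^2 = 1923.82 / 40 = 48.0955

48.0955


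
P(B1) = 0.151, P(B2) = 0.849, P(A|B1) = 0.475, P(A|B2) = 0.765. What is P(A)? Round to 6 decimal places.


P(A) = P(A|B1)*P(B1) + P(A|B2)*P(B2)
P(A|B1)*P(B1) = 0.475 * 0.151 = 0.071725
P(A|B2)*P(B2) = 0.765 * 0.849 = 0.649485
P(A) = 0.071725 + 0.649485 = 0.72121

0.721210


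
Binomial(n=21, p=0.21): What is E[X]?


E[X] = n*p = 21 * 0.21 = 4.41

4.41


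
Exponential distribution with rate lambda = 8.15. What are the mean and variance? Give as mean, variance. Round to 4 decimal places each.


mean = 1/lam, var = 1/lam^2
mean = 1 / 8.15 = 20/163 ≈ 0.122699
lam^2 = 8.15^2 = 66.4225
var = 1 / 66.4225 ≈ 0.015055

0.1227, 0.0151


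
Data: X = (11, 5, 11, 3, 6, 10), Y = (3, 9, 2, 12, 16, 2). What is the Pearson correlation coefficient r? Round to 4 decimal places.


r = sum((xi-xbar)(yi-ybar)) / sqrt(sum((xi-xbar)^2) * sum((yi-ybar)^2))
n = 6, xbar = 46/6 = 23/3 ≈ 7.666667, ybar = 44/6 = 22/3 ≈ 7.333333
Sxy = sum((xi-xbar)(yi-ybar)) = -256/3 ≈ -85.333333
Sxx = sum((xi-xbar)^2) = 178/3 ≈ 59.333333
Syy = sum((yi-ybar)^2) = 526/3 ≈ 175.333333
sqrt(Sxx*Syy) ≈ 101.995643
r = Sxy / sqrt(Sxx*Syy) = -85.333333 / 101.995643 ≈ -0.836637

-0.8366


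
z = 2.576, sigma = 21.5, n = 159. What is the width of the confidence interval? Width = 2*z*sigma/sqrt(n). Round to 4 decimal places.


width = 2*z*sigma/sqrt(n)
2*z*sigma = 2 * 2.576 * 21.5 = 110.768
sqrt(159) ≈ 12.609520
width = 110.768 / 12.609520 ≈ 8.784474

8.7845


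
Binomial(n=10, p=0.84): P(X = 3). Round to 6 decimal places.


P = C(n,k) * p^k * (1-p)^(n-k)
C(10,3) = 120
p^k = 0.84^3 = 0.592704
(1-p)^(n-k) = 0.16^7 ≈ 0.000002684355
P = 120 * 0.592704 * 0.000002684355 ≈ 0.000191

0.000191


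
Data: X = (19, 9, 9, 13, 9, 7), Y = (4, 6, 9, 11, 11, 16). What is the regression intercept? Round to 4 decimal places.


a = ybar - b*xbar, where b = sum((xi-xbar)(yi-ybar)) / sum((xi-xbar)^2)
n = 6, xbar = 66/6 = 11, ybar = 57/6 = 9.5
Sxy = sum((xi-xbar)(yi-ybar)) = -62
Sxx = sum((xi-xbar)^2) = 96
b = Sxy / Sxx = -31/48 ≈ -0.645833
a = 9.5 - (-0.645833) * 11 = 797/48 ≈ 16.604167

16.6042


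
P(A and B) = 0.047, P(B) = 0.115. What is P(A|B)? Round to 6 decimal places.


P(A|B) = P(A and B) / P(B) = 0.047 / 0.115 = 47/115 ≈ 0.40869565

0.408696


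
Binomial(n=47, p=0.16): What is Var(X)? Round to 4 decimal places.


Var = n*p*(1-p) = 47 * 0.16 * 0.84 = 6.3168

6.3168


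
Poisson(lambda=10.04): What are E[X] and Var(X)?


E[X] = Var(X) = lambda = 10.04

10.04, 10.04


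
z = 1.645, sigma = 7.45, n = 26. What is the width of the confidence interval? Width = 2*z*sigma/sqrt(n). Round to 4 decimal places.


width = 2*z*sigma/sqrt(n)
2*z*sigma = 2 * 1.645 * 7.45 = 24.5105
sqrt(26) ≈ 5.099020
width = 24.5105 / 5.099020 ≈ 4.806905

4.8069


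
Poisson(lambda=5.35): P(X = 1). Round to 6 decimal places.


P = e^(-lam) * lam^k / k!
e^(-5.35) ≈ 0.004748151
lam^k = 5.35^1 = 5.35
k! = 1! = 1
P = 0.004748151 * 5.35 / 1 ≈ 0.025403

0.025403


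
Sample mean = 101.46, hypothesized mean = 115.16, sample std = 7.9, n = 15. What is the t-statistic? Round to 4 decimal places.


t = (xbar - mu0) / (s/sqrt(n))
xbar - mu0 = 101.46 - 115.16 = -13.7
sqrt(15) ≈ 3.87298335
s/sqrt(n) = 7.9 / 3.87298335 ≈ 2.03977123
t = -13.7 / 2.03977123 ≈ -6.716439

-6.7164


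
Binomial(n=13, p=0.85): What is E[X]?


E[X] = n*p = 13 * 0.85 = 11.05

11.05


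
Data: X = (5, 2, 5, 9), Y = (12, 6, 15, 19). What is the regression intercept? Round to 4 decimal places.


a = ybar - b*xbar, where b = sum((xi-xbar)(yi-ybar)) / sum((xi-xbar)^2)
n = 4, xbar = 21/4 = 5.25, ybar = 52/4 = 13
Sxy = sum((xi-xbar)(yi-ybar)) = 45
Sxx = sum((xi-xbar)^2) = 24.75
b = Sxy / Sxx = 20/11 ≈ 1.818182
a = 13 - 1.818182 * 5.25 = 38/11 ≈ 3.454545

3.4545


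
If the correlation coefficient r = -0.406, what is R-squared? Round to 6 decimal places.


R^2 = r^2 = (-0.406)^2 = 0.164836

0.164836


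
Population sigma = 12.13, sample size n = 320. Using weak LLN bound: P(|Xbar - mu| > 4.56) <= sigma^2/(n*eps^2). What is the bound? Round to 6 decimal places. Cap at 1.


bound = min(1, sigma^2/(n*eps^2))
sigma^2 = 12.13^2 = 147.1369
n*eps^2 = 320 * 4.56^2 = 320 * 20.7936 = 6653.952
sigma^2/(n*eps^2) = 147.1369 / 6653.952 ≈ 0.02211271

0.022113


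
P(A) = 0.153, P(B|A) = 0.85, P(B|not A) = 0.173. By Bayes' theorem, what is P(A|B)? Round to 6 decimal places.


P(A|B) = P(B|A)*P(A) / P(B), P(B) = P(B|A)*P(A) + P(B|not A)*P(not A)
P(B|A)*P(A) = 0.85 * 0.153 = 0.13005
P(B|not A)*P(not A) = 0.173 * 0.847 = 0.146531
P(B) = 0.13005 + 0.146531 = 0.276581
P(A|B) = 0.13005 / 0.276581 ≈ 0.47020583

0.470206


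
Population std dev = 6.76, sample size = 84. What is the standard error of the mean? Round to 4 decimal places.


SE = sigma / sqrt(n)
sqrt(84) ≈ 9.165151
SE = 6.76 / 9.165151 ≈ 0.737576

0.7376


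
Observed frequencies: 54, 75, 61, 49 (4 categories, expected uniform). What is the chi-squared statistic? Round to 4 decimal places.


chi2 = sum((O-E)^2/E), E = total/4
total = 239, E = 239/4 = 59.75
(54 - 59.75)^2 / 59.75 = 33.0625 / 59.75 = 529/956 ≈ 0.553347
(75 - 59.75)^2 / 59.75 = 232.5625 / 59.75 = 3721/956 ≈ 3.892259
(61 - 59.75)^2 / 59.75 = 1.5625 / 59.75 = 25/956 ≈ 0.026151
(49 - 59.75)^2 / 59.75 = 115.5625 / 59.75 = 1849/956 ≈ 1.934100
chi2 = 1531/239 ≈ 6.405858

6.4059


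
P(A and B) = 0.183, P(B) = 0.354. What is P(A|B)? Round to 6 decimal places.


P(A|B) = P(A and B) / P(B) = 0.183 / 0.354 = 61/118 ≈ 0.51694915

0.516949


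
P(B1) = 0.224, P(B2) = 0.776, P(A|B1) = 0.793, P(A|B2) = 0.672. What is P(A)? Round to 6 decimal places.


P(A) = P(A|B1)*P(B1) + P(A|B2)*P(B2)
P(A|B1)*P(B1) = 0.793 * 0.224 = 0.177632
P(A|B2)*P(B2) = 0.672 * 0.776 = 0.521472
P(A) = 0.177632 + 0.521472 = 0.699104

0.699104


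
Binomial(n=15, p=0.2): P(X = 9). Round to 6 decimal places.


P = C(n,k) * p^k * (1-p)^(n-k)
C(15,9) = 5005
p^k = 0.2^9 = 0.000000512
(1-p)^(n-k) = 0.8^6 = 0.262144
P = 5005 * 0.000000512 * 0.262144 ≈ 0.000672

0.000672


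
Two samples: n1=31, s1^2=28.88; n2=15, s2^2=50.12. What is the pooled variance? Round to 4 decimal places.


sp^2 = ((n1-1)*s1^2 + (n2-1)*s2^2)/(n1+n2-2)
(n1-1)*s1^2 = 30 * 28.88 = 866.4
(n2-1)*s2^2 = 14 * 50.12 = 701.68
numerator = 866.4 + 701.68 = 1568.08
n1+n2-2 = 44
sp^2 = 1568.08 / 44 = 19601/550 ≈ 35.638182

35.6382


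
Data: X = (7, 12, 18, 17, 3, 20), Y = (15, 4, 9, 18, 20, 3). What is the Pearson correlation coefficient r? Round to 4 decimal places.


r = sum((xi-xbar)(yi-ybar)) / sqrt(sum((xi-xbar)^2) * sum((yi-ybar)^2))
n = 6, xbar = 77/6 ≈ 12.833333, ybar = 69/6 = 11.5
Sxy = sum((xi-xbar)(yi-ybar)) = -144.5
Sxx = sum((xi-xbar)^2) = 1361/6 ≈ 226.833333
Syy = sum((yi-ybar)^2) = 261.5
sqrt(Sxx*Syy) ≈ 243.550645
r = Sxy / sqrt(Sxx*Syy) = -144.5 / 243.550645 ≈ -0.593306

-0.5933


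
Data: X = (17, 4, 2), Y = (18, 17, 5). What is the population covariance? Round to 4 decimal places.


Cov = (1/n)*sum((xi-xbar)(yi-ybar))
n = 3, xbar = 23/3 ≈ 7.666667, ybar = 40/3 ≈ 13.333333
sum((xi-xbar)(yi-ybar)) = 232/3 ≈ 77.333333
Cov = 77.333333 / 3 = 232/9 ≈ 25.777778

25.7778


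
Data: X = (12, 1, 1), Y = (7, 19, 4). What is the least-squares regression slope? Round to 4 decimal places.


b = sum((xi-xbar)(yi-ybar)) / sum((xi-xbar)^2)
n = 3, xbar = 14/3 ≈ 4.666667, ybar = 30/3 = 10
Sxy = sum((xi-xbar)(yi-ybar)) = -33
Sxx = sum((xi-xbar)^2) = 242/3 ≈ 80.666667
b = Sxy / Sxx = -9/22 ≈ -0.409091

-0.4091


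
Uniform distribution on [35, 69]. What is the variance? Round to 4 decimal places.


Var = (b-a)^2 / 12
(b-a)^2 = (69 - 35)^2 = 1156
Var = 1156/12 ≈ 96.333333

96.3333


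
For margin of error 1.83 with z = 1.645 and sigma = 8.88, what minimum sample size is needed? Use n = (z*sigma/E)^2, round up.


z*sigma/E = 1.645 * 8.88 / 1.83 = 12173/1525 ≈ 7.982295
(z*sigma/E)^2 ≈ 63.717035
round up: n = 64

64


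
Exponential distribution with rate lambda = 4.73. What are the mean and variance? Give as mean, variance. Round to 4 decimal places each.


mean = 1/lam, var = 1/lam^2
mean = 1 / 4.73 = 100/473 ≈ 0.211416
lam^2 = 4.73^2 = 22.3729
var = 1 / 22.3729 ≈ 0.044697

0.2114, 0.0447


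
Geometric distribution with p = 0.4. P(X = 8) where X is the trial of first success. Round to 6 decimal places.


P = (1-p)^(k-1) * p
(1-p)^(k-1) = 0.6^7 = 0.0279936
P = 0.0279936 * 0.4 = 0.01119744

0.011197


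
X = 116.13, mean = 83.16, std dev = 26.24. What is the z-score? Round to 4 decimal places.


z = (X - mu) / sigma
X - mu = 116.13 - 83.16 = 32.97
z = 32.97 / 26.24 = 3297/2624 ≈ 1.256479

1.2565


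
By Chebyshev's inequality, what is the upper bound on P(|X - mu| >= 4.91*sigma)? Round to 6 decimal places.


P <= 1/k^2
k^2 = 4.91^2 = 24.1081
1/k^2 = 1 / 24.1081 ≈ 0.04147983

0.041480


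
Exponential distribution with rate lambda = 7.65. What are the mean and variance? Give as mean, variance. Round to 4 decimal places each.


mean = 1/lam, var = 1/lam^2
mean = 1 / 7.65 = 20/153 ≈ 0.130719
lam^2 = 7.65^2 = 58.5225
var = 1 / 58.5225 ≈ 0.017087

0.1307, 0.0171


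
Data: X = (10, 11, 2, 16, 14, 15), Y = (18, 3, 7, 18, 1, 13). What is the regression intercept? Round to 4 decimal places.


a = ybar - b*xbar, where b = sum((xi-xbar)(yi-ybar)) / sum((xi-xbar)^2)
n = 6, xbar = 68/6 = 34/3 ≈ 11.333333, ybar = 60/6 = 10
Sxy = sum((xi-xbar)(yi-ybar)) = 44
Sxx = sum((xi-xbar)^2) = 394/3 ≈ 131.333333
b = Sxy / Sxx = 66/197 ≈ 0.335025
a = 10 - 0.335025 * 11.333333 = 1222/197 ≈ 6.203046

6.2030


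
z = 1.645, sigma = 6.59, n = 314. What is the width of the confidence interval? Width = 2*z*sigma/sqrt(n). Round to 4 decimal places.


width = 2*z*sigma/sqrt(n)
2*z*sigma = 2 * 1.645 * 6.59 = 21.6811
sqrt(314) ≈ 17.720045
width = 21.6811 / 17.720045 ≈ 1.223535

1.2235


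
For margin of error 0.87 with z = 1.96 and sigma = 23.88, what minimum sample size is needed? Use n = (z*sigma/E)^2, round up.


z*sigma/E = 1.96 * 23.88 / 0.87 = 39004/725 ≈ 53.798621
(z*sigma/E)^2 ≈ 2894.291588
round up: n = 2895

2895


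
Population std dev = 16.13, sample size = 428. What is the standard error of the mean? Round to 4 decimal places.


SE = sigma / sqrt(n)
sqrt(428) ≈ 20.688161
SE = 16.13 / 20.688161 ≈ 0.779673

0.7797


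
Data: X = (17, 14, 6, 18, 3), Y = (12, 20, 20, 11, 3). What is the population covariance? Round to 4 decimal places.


Cov = (1/n)*sum((xi-xbar)(yi-ybar))
n = 5, xbar = 58/5 = 11.6, ybar = 66/5 = 13.2
sum((xi-xbar)(yi-ybar)) = 45.4
Cov = 45.4 / 5 = 9.08

9.0800


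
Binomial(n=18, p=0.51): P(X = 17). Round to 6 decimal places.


P = C(n,k) * p^k * (1-p)^(n-k)
C(18,17) = 18
p^k = 0.51^17 ≈ 0.00001068299
(1-p)^(n-k) = 0.49^1 = 0.49
P = 18 * 0.00001068299 * 0.49 ≈ 0.000094

0.000094


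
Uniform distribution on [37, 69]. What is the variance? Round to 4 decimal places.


Var = (b-a)^2 / 12
(b-a)^2 = (69 - 37)^2 = 1024
Var = 1024/12 ≈ 85.333333

85.3333


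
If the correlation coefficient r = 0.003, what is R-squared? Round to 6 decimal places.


R^2 = r^2 = (0.003)^2 = 0.000009

0.000009


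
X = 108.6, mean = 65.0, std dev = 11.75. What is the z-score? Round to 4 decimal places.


z = (X - mu) / sigma
X - mu = 108.6 - 65.0 = 43.6
z = 43.6 / 11.75 = 872/235 ≈ 3.710638

3.7106


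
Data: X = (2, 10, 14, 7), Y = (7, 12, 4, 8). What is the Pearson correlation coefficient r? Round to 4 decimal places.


r = sum((xi-xbar)(yi-ybar)) / sqrt(sum((xi-xbar)^2) * sum((yi-ybar)^2))
n = 4, xbar = 33/4 = 8.25, ybar = 31/4 = 7.75
Sxy = sum((xi-xbar)(yi-ybar)) = -9.75
Sxx = sum((xi-xbar)^2) = 76.75
Syy = sum((yi-ybar)^2) = 32.75
sqrt(Sxx*Syy) ≈ 50.135442
r = Sxy / sqrt(Sxx*Syy) = -9.75 / 50.135442 ≈ -0.194473

-0.1945


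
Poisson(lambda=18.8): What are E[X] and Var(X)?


E[X] = Var(X) = lambda = 18.8

18.8, 18.8


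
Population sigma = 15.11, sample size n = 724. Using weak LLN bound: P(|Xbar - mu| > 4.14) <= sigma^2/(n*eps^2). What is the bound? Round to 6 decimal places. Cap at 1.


bound = min(1, sigma^2/(n*eps^2))
sigma^2 = 15.11^2 = 228.3121
n*eps^2 = 724 * 4.14^2 = 724 * 17.1396 = 12409.0704
sigma^2/(n*eps^2) = 228.3121 / 12409.0704 ≈ 0.01839881

0.018399


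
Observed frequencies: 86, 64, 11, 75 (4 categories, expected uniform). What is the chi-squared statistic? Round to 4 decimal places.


chi2 = sum((O-E)^2/E), E = total/4
total = 236, E = 236/4 = 59
(86 - 59)^2 / 59 = 729 / 59 = 729/59 ≈ 12.355932
(64 - 59)^2 / 59 = 25 / 59 = 25/59 ≈ 0.423729
(11 - 59)^2 / 59 = 2304 / 59 = 2304/59 ≈ 39.050847
(75 - 59)^2 / 59 = 256 / 59 = 256/59 ≈ 4.338983
chi2 = 3314/59 ≈ 56.169492

56.1695


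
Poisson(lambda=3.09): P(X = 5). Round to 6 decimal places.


P = e^(-lam) * lam^k / k!
e^(-3.09) ≈ 0.04550195
lam^k = 3.09^5 ≈ 281.703600
k! = 5! = 120
P = 0.04550195 * 281.703600 / 120 ≈ 0.106817

0.106817


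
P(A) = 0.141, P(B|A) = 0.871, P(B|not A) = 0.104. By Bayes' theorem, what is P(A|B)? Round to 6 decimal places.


P(A|B) = P(B|A)*P(A) / P(B), P(B) = P(B|A)*P(A) + P(B|not A)*P(not A)
P(B|A)*P(A) = 0.871 * 0.141 = 0.122811
P(B|not A)*P(not A) = 0.104 * 0.859 = 0.089336
P(B) = 0.122811 + 0.089336 = 0.212147
P(A|B) = 0.122811 / 0.212147 ≈ 0.57889577

0.578896


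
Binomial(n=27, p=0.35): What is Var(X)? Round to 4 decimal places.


Var = n*p*(1-p) = 27 * 0.35 * 0.65 = 6.1425

6.1425


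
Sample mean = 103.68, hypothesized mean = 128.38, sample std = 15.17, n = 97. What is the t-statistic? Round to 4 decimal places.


t = (xbar - mu0) / (s/sqrt(n))
xbar - mu0 = 103.68 - 128.38 = -24.7
sqrt(97) ≈ 9.84885780
s/sqrt(n) = 15.17 / 9.84885780 ≈ 1.54028013
t = -24.7 / 1.54028013 ≈ -16.036044

-16.0360


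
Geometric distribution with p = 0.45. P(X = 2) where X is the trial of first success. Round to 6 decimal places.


P = (1-p)^(k-1) * p
(1-p)^(k-1) = 0.55^1 = 0.55
P = 0.55 * 0.45 = 0.2475

0.247500


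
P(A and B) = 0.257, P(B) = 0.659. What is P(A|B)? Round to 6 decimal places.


P(A|B) = P(A and B) / P(B) = 0.257 / 0.659 = 257/659 ≈ 0.38998483

0.389985


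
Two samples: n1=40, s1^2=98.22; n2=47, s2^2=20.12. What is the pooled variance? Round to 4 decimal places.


sp^2 = ((n1-1)*s1^2 + (n2-1)*s2^2)/(n1+n2-2)
(n1-1)*s1^2 = 39 * 98.22 = 3830.58
(n2-1)*s2^2 = 46 * 20.12 = 925.52
numerator = 3830.58 + 925.52 = 4756.1
n1+n2-2 = 85
sp^2 = 4756.1 / 85 = 47561/850 ≈ 55.954118

55.9541


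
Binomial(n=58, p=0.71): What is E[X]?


E[X] = n*p = 58 * 0.71 = 41.18

41.18


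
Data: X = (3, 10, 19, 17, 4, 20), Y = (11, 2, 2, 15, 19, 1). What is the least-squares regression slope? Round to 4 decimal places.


b = sum((xi-xbar)(yi-ybar)) / sum((xi-xbar)^2)
n = 6, xbar = 73/6 ≈ 12.166667, ybar = 50/6 = 25/3 ≈ 8.333333
Sxy = sum((xi-xbar)(yi-ybar)) = -499/3 ≈ -166.333333
Sxx = sum((xi-xbar)^2) = 1721/6 ≈ 286.833333
b = Sxy / Sxx = -998/1721 ≈ -0.579895

-0.5799


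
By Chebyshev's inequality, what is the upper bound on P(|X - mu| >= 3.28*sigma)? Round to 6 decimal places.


P <= 1/k^2
k^2 = 3.28^2 = 10.7584
1/k^2 = 1 / 10.7584 = 625/6724 ≈ 0.09295062

0.092951


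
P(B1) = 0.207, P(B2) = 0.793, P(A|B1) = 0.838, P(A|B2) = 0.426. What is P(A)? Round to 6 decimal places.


P(A) = P(A|B1)*P(B1) + P(A|B2)*P(B2)
P(A|B1)*P(B1) = 0.838 * 0.207 = 0.173466
P(A|B2)*P(B2) = 0.426 * 0.793 = 0.337818
P(A) = 0.173466 + 0.337818 = 0.511284

0.511284


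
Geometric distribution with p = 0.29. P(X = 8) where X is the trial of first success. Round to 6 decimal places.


P = (1-p)^(k-1) * p
(1-p)^(k-1) = 0.71^7 ≈ 0.09095120
P = 0.09095120 * 0.29 ≈ 0.02637585

0.026376


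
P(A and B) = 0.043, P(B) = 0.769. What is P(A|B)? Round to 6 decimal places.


P(A|B) = P(A and B) / P(B) = 0.043 / 0.769 = 43/769 ≈ 0.05591678

0.055917


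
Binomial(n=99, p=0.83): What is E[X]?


E[X] = n*p = 99 * 0.83 = 82.17

82.17


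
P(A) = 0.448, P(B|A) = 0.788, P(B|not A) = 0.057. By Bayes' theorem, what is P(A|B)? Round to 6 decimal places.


P(A|B) = P(B|A)*P(A) / P(B), P(B) = P(B|A)*P(A) + P(B|not A)*P(not A)
P(B|A)*P(A) = 0.788 * 0.448 = 0.353024
P(B|not A)*P(not A) = 0.057 * 0.552 = 0.031464
P(B) = 0.353024 + 0.031464 = 0.384488
P(A|B) = 0.353024 / 0.384488 ≈ 0.91816650

0.918166


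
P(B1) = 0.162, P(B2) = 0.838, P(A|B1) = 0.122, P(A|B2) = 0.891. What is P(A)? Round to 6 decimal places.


P(A) = P(A|B1)*P(B1) + P(A|B2)*P(B2)
P(A|B1)*P(B1) = 0.122 * 0.162 = 0.019764
P(A|B2)*P(B2) = 0.891 * 0.838 = 0.746658
P(A) = 0.019764 + 0.746658 = 0.766422

0.766422


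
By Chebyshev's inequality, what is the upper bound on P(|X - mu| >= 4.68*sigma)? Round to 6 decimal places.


P <= 1/k^2
k^2 = 4.68^2 = 21.9024
1/k^2 = 1 / 21.9024 ≈ 0.04565710

0.045657


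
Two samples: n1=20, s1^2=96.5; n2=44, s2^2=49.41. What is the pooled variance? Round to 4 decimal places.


sp^2 = ((n1-1)*s1^2 + (n2-1)*s2^2)/(n1+n2-2)
(n1-1)*s1^2 = 19 * 96.5 = 1833.5
(n2-1)*s2^2 = 43 * 49.41 = 2124.63
numerator = 1833.5 + 2124.63 = 3958.13
n1+n2-2 = 62
sp^2 = 3958.13 / 62 = 395813/6200 ≈ 63.840806

63.8408


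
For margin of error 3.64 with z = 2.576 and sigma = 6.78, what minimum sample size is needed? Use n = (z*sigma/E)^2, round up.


z*sigma/E = 2.576 * 6.78 / 3.64 = 7797/1625 ≈ 4.798154
(z*sigma/E)^2 ≈ 23.022280
round up: n = 24

24


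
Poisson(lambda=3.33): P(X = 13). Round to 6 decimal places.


P = e^(-lam) * lam^k / k!
e^(-3.33) ≈ 0.03579311
lam^k = 3.33^13 ≈ 6191202.878675
k! = 13! = 6227020800
P = 0.03579311 * 6191202.878675 / 6227020800 ≈ 0.000036

0.000036


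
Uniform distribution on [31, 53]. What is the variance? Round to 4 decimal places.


Var = (b-a)^2 / 12
(b-a)^2 = (53 - 31)^2 = 484
Var = 484/12 ≈ 40.333333

40.3333


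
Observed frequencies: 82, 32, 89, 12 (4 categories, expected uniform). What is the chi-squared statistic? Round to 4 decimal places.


chi2 = sum((O-E)^2/E), E = total/4
total = 215, E = 215/4 = 53.75
(82 - 53.75)^2 / 53.75 = 798.0625 / 53.75 = 12769/860 ≈ 14.847674
(32 - 53.75)^2 / 53.75 = 473.0625 / 53.75 = 7569/860 ≈ 8.801163
(89 - 53.75)^2 / 53.75 = 1242.5625 / 53.75 = 19881/860 ≈ 23.117442
(12 - 53.75)^2 / 53.75 = 1743.0625 / 53.75 = 27889/860 ≈ 32.429070
chi2 = 17027/215 ≈ 79.195349

79.1953


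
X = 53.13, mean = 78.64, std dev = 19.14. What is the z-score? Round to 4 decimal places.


z = (X - mu) / sigma
X - mu = 53.13 - 78.64 = -25.51
z = -25.51 / 19.14 = -2551/1914 ≈ -1.332811

-1.3328


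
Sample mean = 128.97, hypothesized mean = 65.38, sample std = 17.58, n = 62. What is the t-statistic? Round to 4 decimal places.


t = (xbar - mu0) / (s/sqrt(n))
xbar - mu0 = 128.97 - 65.38 = 63.59
sqrt(62) ≈ 7.87400787
s/sqrt(n) = 17.58 / 7.87400787 ≈ 2.23266223
t = 63.59 / 2.23266223 ≈ 28.481693

28.4817


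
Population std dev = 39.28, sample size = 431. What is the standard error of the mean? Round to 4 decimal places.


SE = sigma / sqrt(n)
sqrt(431) ≈ 20.760539
SE = 39.28 / 20.760539 ≈ 1.892051

1.8921


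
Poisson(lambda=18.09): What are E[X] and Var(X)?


E[X] = Var(X) = lambda = 18.09

18.09, 18.09


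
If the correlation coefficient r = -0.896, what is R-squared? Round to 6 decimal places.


R^2 = r^2 = (-0.896)^2 = 0.802816

0.802816


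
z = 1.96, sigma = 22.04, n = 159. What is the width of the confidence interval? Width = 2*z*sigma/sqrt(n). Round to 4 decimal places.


width = 2*z*sigma/sqrt(n)
2*z*sigma = 2 * 1.96 * 22.04 = 86.3968
sqrt(159) ≈ 12.609520
width = 86.3968 / 12.609520 ≈ 6.851712

6.8517


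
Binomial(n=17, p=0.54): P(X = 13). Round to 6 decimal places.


P = C(n,k) * p^k * (1-p)^(n-k)
C(17,13) = 2380
p^k = 0.54^13 ≈ 0.0003319853
(1-p)^(n-k) = 0.46^4 = 0.04477456
P = 2380 * 0.0003319853 * 0.04477456 ≈ 0.035378

0.035378


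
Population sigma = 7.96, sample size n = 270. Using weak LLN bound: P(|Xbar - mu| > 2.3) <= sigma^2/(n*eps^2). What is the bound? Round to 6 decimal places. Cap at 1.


bound = min(1, sigma^2/(n*eps^2))
sigma^2 = 7.96^2 = 63.3616
n*eps^2 = 270 * 2.3^2 = 270 * 5.29 = 1428.3
sigma^2/(n*eps^2) = 63.3616 / 1428.3 ≈ 0.04436155

0.044362


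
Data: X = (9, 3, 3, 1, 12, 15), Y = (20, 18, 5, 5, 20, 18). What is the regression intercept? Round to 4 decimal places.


a = ybar - b*xbar, where b = sum((xi-xbar)(yi-ybar)) / sum((xi-xbar)^2)
n = 6, xbar = 43/6 ≈ 7.166667, ybar = 86/6 = 43/3 ≈ 14.333333
Sxy = sum((xi-xbar)(yi-ybar)) = 443/3 ≈ 147.666667
Sxx = sum((xi-xbar)^2) = 965/6 ≈ 160.833333
b = Sxy / Sxx = 886/965 ≈ 0.918135
a = 14.333333 - 0.918135 * 7.166667 = 7482/965 ≈ 7.753368

7.7534


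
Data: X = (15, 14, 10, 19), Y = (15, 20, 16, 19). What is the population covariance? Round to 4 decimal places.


Cov = (1/n)*sum((xi-xbar)(yi-ybar))
n = 4, xbar = 58/4 = 14.5, ybar = 70/4 = 17.5
sum((xi-xbar)(yi-ybar)) = 11
Cov = 11 / 4 = 2.75

2.7500


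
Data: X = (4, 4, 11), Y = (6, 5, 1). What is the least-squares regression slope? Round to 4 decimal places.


b = sum((xi-xbar)(yi-ybar)) / sum((xi-xbar)^2)
n = 3, xbar = 19/3 ≈ 6.333333, ybar = 12/3 = 4
Sxy = sum((xi-xbar)(yi-ybar)) = -21
Sxx = sum((xi-xbar)^2) = 98/3 ≈ 32.666667
b = Sxy / Sxx = -9/14 ≈ -0.642857

-0.6429


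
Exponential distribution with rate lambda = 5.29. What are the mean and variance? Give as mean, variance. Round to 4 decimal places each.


mean = 1/lam, var = 1/lam^2
mean = 1 / 5.29 = 100/529 ≈ 0.189036
lam^2 = 5.29^2 = 27.9841
var = 1 / 27.9841 ≈ 0.035735

0.1890, 0.0357


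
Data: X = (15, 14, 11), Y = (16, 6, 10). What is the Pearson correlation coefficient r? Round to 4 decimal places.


r = sum((xi-xbar)(yi-ybar)) / sqrt(sum((xi-xbar)^2) * sum((yi-ybar)^2))
n = 3, xbar = 40/3 ≈ 13.333333, ybar = 32/3 ≈ 10.666667
Sxy = sum((xi-xbar)(yi-ybar)) = 22/3 ≈ 7.333333
Sxx = sum((xi-xbar)^2) = 26/3 ≈ 8.666667
Syy = sum((yi-ybar)^2) = 152/3 ≈ 50.666667
sqrt(Sxx*Syy) ≈ 20.954978
r = Sxy / sqrt(Sxx*Syy) = 7.333333 / 20.954978 ≈ 0.349957

0.3500


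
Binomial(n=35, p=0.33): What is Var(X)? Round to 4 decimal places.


Var = n*p*(1-p) = 35 * 0.33 * 0.67 = 7.7385

7.7385


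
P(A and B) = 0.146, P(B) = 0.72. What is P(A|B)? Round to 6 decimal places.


P(A|B) = P(A and B) / P(B) = 0.146 / 0.72 = 73/360 ≈ 0.20277778

0.202778


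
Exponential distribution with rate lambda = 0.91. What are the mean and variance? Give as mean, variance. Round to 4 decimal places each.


mean = 1/lam, var = 1/lam^2
mean = 1 / 0.91 = 100/91 ≈ 1.098901
lam^2 = 0.91^2 = 0.8281
var = 1 / 0.8281 = 10000/8281 ≈ 1.207584

1.0989, 1.2076


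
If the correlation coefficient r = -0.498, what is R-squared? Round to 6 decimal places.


R^2 = r^2 = (-0.498)^2 = 0.248004

0.248004


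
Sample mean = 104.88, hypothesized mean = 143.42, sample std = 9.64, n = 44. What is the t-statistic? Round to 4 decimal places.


t = (xbar - mu0) / (s/sqrt(n))
xbar - mu0 = 104.88 - 143.42 = -38.54
sqrt(44) ≈ 6.63324958
s/sqrt(n) = 9.64 / 6.63324958 ≈ 1.45328468
t = -38.54 / 1.45328468 ≈ -26.519236

-26.5192


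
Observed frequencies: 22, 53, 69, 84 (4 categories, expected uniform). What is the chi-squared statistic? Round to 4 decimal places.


chi2 = sum((O-E)^2/E), E = total/4
total = 228, E = 228/4 = 57
(22 - 57)^2 / 57 = 1225 / 57 = 1225/57 ≈ 21.491228
(53 - 57)^2 / 57 = 16 / 57 = 16/57 ≈ 0.280702
(69 - 57)^2 / 57 = 144 / 57 = 48/19 ≈ 2.526316
(84 - 57)^2 / 57 = 729 / 57 = 243/19 ≈ 12.789474
chi2 = 2114/57 ≈ 37.087719

37.0877


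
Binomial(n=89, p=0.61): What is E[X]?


E[X] = n*p = 89 * 0.61 = 54.29

54.29


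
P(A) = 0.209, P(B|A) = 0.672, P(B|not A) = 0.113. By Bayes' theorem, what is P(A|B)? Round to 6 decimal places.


P(A|B) = P(B|A)*P(A) / P(B), P(B) = P(B|A)*P(A) + P(B|not A)*P(not A)
P(B|A)*P(A) = 0.672 * 0.209 = 0.140448
P(B|not A)*P(not A) = 0.113 * 0.791 = 0.089383
P(B) = 0.140448 + 0.089383 = 0.229831
P(A|B) = 0.140448 / 0.229831 ≈ 0.61109250

0.611092


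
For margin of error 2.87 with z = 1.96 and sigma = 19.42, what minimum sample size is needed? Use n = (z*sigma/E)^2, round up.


z*sigma/E = 1.96 * 19.42 / 2.87 = 13594/1025 ≈ 13.262439
(z*sigma/E)^2 ≈ 175.892289
round up: n = 176

176


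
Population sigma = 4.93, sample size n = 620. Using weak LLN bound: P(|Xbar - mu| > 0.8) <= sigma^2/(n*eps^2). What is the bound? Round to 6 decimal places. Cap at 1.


bound = min(1, sigma^2/(n*eps^2))
sigma^2 = 4.93^2 = 24.3049
n*eps^2 = 620 * 0.8^2 = 620 * 0.64 = 396.8
sigma^2/(n*eps^2) = 24.3049 / 396.8 ≈ 0.06125227

0.061252


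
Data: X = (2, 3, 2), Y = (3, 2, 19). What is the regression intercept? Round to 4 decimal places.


a = ybar - b*xbar, where b = sum((xi-xbar)(yi-ybar)) / sum((xi-xbar)^2)
n = 3, xbar = 7/3 ≈ 2.333333, ybar = 24/3 = 8
Sxy = sum((xi-xbar)(yi-ybar)) = -6
Sxx = sum((xi-xbar)^2) = 2/3 ≈ 0.666667
b = Sxy / Sxx = -9
a = 8 - (-9) * 2.333333 = 29

29.0000


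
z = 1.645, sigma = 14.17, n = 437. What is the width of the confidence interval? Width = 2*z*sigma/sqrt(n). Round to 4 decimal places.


width = 2*z*sigma/sqrt(n)
2*z*sigma = 2 * 1.645 * 14.17 = 46.6193
sqrt(437) ≈ 20.904545
width = 46.6193 / 20.904545 ≈ 2.230104

2.2301


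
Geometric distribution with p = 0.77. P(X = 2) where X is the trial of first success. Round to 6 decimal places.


P = (1-p)^(k-1) * p
(1-p)^(k-1) = 0.23^1 = 0.23
P = 0.23 * 0.77 = 0.1771

0.177100


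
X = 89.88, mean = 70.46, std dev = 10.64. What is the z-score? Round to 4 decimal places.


z = (X - mu) / sigma
X - mu = 89.88 - 70.46 = 19.42
z = 19.42 / 10.64 = 971/532 ≈ 1.825188

1.8252


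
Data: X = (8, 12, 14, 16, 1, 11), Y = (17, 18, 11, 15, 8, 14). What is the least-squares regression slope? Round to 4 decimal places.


b = sum((xi-xbar)(yi-ybar)) / sum((xi-xbar)^2)
n = 6, xbar = 62/6 = 31/3 ≈ 10.333333, ybar = 83/6 ≈ 13.833333
Sxy = sum((xi-xbar)(yi-ybar)) = 151/3 ≈ 50.333333
Sxx = sum((xi-xbar)^2) = 424/3 ≈ 141.333333
b = Sxy / Sxx = 151/424 ≈ 0.356132

0.3561


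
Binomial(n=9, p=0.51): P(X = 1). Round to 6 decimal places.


P = C(n,k) * p^k * (1-p)^(n-k)
C(9,1) = 9
p^k = 0.51^1 = 0.51
(1-p)^(n-k) = 0.49^8 ≈ 0.003323293
P = 9 * 0.51 * 0.003323293 ≈ 0.015254

0.015254


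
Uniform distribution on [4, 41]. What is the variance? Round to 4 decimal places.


Var = (b-a)^2 / 12
(b-a)^2 = (41 - 4)^2 = 1369
Var = 1369/12 ≈ 114.083333

114.0833


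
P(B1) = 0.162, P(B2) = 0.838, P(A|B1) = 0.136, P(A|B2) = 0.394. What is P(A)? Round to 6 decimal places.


P(A) = P(A|B1)*P(B1) + P(A|B2)*P(B2)
P(A|B1)*P(B1) = 0.136 * 0.162 = 0.022032
P(A|B2)*P(B2) = 0.394 * 0.838 = 0.330172
P(A) = 0.022032 + 0.330172 = 0.352204

0.352204


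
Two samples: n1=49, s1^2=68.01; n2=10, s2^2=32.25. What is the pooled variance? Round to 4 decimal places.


sp^2 = ((n1-1)*s1^2 + (n2-1)*s2^2)/(n1+n2-2)
(n1-1)*s1^2 = 48 * 68.01 = 3264.48
(n2-1)*s2^2 = 9 * 32.25 = 290.25
numerator = 3264.48 + 290.25 = 3554.73
n1+n2-2 = 57
sp^2 = 3554.73 / 57 = 118491/1900 ≈ 62.363684

62.3637


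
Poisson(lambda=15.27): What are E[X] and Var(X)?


E[X] = Var(X) = lambda = 15.27

15.27, 15.27


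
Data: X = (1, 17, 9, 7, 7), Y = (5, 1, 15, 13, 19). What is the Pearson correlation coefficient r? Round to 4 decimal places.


r = sum((xi-xbar)(yi-ybar)) / sqrt(sum((xi-xbar)^2) * sum((yi-ybar)^2))
n = 5, xbar = 41/5 = 8.2, ybar = 53/5 = 10.6
Sxy = sum((xi-xbar)(yi-ybar)) = -53.6
Sxx = sum((xi-xbar)^2) = 132.8
Syy = sum((yi-ybar)^2) = 219.2
sqrt(Sxx*Syy) ≈ 170.615826
r = Sxy / sqrt(Sxx*Syy) = -53.6 / 170.615826 ≈ -0.314156

-0.3142


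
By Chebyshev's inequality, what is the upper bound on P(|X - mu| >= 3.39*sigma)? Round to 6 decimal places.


P <= 1/k^2
k^2 = 3.39^2 = 11.4921
1/k^2 = 1 / 11.4921 ≈ 0.08701630

0.087016


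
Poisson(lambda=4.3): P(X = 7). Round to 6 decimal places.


P = e^(-lam) * lam^k / k!
e^(-4.3) ≈ 0.01356856
lam^k = 4.3^7 ≈ 27181.861111
k! = 7! = 5040
P = 0.01356856 * 27181.861111 / 5040 ≈ 0.073178

0.073178


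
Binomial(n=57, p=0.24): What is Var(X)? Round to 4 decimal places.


Var = n*p*(1-p) = 57 * 0.24 * 0.76 = 10.3968

10.3968


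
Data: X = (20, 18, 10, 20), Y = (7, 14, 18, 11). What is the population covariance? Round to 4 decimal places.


Cov = (1/n)*sum((xi-xbar)(yi-ybar))
n = 4, xbar = 68/4 = 17, ybar = 50/4 = 12.5
sum((xi-xbar)(yi-ybar)) = -58
Cov = -58 / 4 = -14.5

-14.5000


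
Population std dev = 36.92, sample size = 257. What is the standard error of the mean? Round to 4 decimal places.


SE = sigma / sqrt(n)
sqrt(257) ≈ 16.031220
SE = 36.92 / 16.031220 ≈ 2.303006

2.3030


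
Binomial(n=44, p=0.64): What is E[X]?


E[X] = n*p = 44 * 0.64 = 28.16

28.16


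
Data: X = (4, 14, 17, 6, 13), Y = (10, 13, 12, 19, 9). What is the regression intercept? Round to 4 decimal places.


a = ybar - b*xbar, where b = sum((xi-xbar)(yi-ybar)) / sum((xi-xbar)^2)
n = 5, xbar = 54/5 = 10.8, ybar = 63/5 = 12.6
Sxy = sum((xi-xbar)(yi-ybar)) = -23.4
Sxx = sum((xi-xbar)^2) = 122.8
b = Sxy / Sxx = -117/614 ≈ -0.190554
a = 12.6 - (-0.190554) * 10.8 = 4500/307 ≈ 14.657980

14.6580


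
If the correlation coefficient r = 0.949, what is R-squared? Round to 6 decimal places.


R^2 = r^2 = (0.949)^2 = 0.900601

0.900601


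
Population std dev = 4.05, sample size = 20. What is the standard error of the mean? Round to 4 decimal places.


SE = sigma / sqrt(n)
sqrt(20) ≈ 4.472136
SE = 4.05 / 4.472136 ≈ 0.905608

0.9056


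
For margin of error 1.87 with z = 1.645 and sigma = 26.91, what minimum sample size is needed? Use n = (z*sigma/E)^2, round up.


z*sigma/E = 1.645 * 26.91 / 1.87 ≈ 23.672166
(z*sigma/E)^2 ≈ 560.371432
round up: n = 561

561


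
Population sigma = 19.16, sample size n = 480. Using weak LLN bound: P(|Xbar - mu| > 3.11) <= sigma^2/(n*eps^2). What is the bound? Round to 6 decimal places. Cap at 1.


bound = min(1, sigma^2/(n*eps^2))
sigma^2 = 19.16^2 = 367.1056
n*eps^2 = 480 * 3.11^2 = 480 * 9.6721 = 4642.608
sigma^2/(n*eps^2) = 367.1056 / 4642.608 ≈ 0.07907314

0.079073


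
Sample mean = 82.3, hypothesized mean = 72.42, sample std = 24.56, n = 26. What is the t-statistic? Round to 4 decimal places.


t = (xbar - mu0) / (s/sqrt(n))
xbar - mu0 = 82.3 - 72.42 = 9.88
sqrt(26) ≈ 5.09901951
s/sqrt(n) = 24.56 / 5.09901951 ≈ 4.81661228
t = 9.88 / 4.81661228 ≈ 2.051234

2.0512


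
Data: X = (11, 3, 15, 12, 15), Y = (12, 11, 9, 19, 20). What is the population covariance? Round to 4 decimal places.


Cov = (1/n)*sum((xi-xbar)(yi-ybar))
n = 5, xbar = 56/5 = 11.2, ybar = 71/5 = 14.2
sum((xi-xbar)(yi-ybar)) = 32.8
Cov = 32.8 / 5 = 6.56

6.5600


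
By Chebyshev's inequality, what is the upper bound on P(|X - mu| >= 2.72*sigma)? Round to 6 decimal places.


P <= 1/k^2
k^2 = 2.72^2 = 7.3984
1/k^2 = 1 / 7.3984 = 625/4624 ≈ 0.13516436

0.135164


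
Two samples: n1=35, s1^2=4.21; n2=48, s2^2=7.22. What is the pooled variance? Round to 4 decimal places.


sp^2 = ((n1-1)*s1^2 + (n2-1)*s2^2)/(n1+n2-2)
(n1-1)*s1^2 = 34 * 4.21 = 143.14
(n2-1)*s2^2 = 47 * 7.22 = 339.34
numerator = 143.14 + 339.34 = 482.48
n1+n2-2 = 81
sp^2 = 482.48 / 81 = 12062/2025 ≈ 5.956543

5.9565


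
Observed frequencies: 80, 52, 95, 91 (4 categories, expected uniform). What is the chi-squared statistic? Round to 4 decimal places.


chi2 = sum((O-E)^2/E), E = total/4
total = 318, E = 318/4 = 79.5
(80 - 79.5)^2 / 79.5 = 0.25 / 79.5 = 1/318 ≈ 0.003145
(52 - 79.5)^2 / 79.5 = 756.25 / 79.5 = 3025/318 ≈ 9.512579
(95 - 79.5)^2 / 79.5 = 240.25 / 79.5 = 961/318 ≈ 3.022013
(91 - 79.5)^2 / 79.5 = 132.25 / 79.5 = 529/318 ≈ 1.663522
chi2 = 2258/159 ≈ 14.201258

14.2013


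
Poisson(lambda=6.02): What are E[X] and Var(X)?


E[X] = Var(X) = lambda = 6.02

6.02, 6.02


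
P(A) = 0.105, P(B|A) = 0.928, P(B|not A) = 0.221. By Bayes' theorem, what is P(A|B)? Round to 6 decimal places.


P(A|B) = P(B|A)*P(A) / P(B), P(B) = P(B|A)*P(A) + P(B|not A)*P(not A)
P(B|A)*P(A) = 0.928 * 0.105 = 0.09744
P(B|not A)*P(not A) = 0.221 * 0.895 = 0.197795
P(B) = 0.09744 + 0.197795 = 0.295235
P(A|B) = 0.09744 / 0.295235 ≈ 0.33004217

0.330042


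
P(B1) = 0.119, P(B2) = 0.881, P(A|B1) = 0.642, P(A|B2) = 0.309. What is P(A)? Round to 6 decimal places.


P(A) = P(A|B1)*P(B1) + P(A|B2)*P(B2)
P(A|B1)*P(B1) = 0.642 * 0.119 = 0.076398
P(A|B2)*P(B2) = 0.309 * 0.881 = 0.272229
P(A) = 0.076398 + 0.272229 = 0.348627

0.348627


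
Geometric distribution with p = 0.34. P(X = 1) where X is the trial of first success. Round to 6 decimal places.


P = (1-p)^(k-1) * p
(1-p)^(k-1) = 0.66^0 = 1
P = 1 * 0.34 = 0.34

0.340000


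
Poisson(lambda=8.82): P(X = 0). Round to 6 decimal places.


P = e^(-lam) * lam^k / k!
e^(-8.82) ≈ 0.0001477484
lam^k = 8.82^0 = 1
k! = 0! = 1
P = 0.0001477484 * 1 / 1 ≈ 0.000148

0.000148


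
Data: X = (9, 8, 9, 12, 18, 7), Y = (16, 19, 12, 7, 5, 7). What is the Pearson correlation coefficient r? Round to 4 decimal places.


r = sum((xi-xbar)(yi-ybar)) / sqrt(sum((xi-xbar)^2) * sum((yi-ybar)^2))
n = 6, xbar = 63/6 = 10.5, ybar = 66/6 = 11
Sxy = sum((xi-xbar)(yi-ybar)) = -66
Sxx = sum((xi-xbar)^2) = 81.5
Syy = sum((yi-ybar)^2) = 158
sqrt(Sxx*Syy) ≈ 113.476870
r = Sxy / sqrt(Sxx*Syy) = -66 / 113.476870 ≈ -0.581616

-0.5816


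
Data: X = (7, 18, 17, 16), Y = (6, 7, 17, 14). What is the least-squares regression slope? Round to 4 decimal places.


b = sum((xi-xbar)(yi-ybar)) / sum((xi-xbar)^2)
n = 4, xbar = 58/4 = 14.5, ybar = 44/4 = 11
Sxy = sum((xi-xbar)(yi-ybar)) = 43
Sxx = sum((xi-xbar)^2) = 77
b = Sxy / Sxx = 43/77 ≈ 0.558442

0.5584


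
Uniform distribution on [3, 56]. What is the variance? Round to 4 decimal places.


Var = (b-a)^2 / 12
(b-a)^2 = (56 - 3)^2 = 2809
Var = 2809/12 ≈ 234.083333

234.0833


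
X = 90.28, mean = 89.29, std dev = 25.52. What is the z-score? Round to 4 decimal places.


z = (X - mu) / sigma
X - mu = 90.28 - 89.29 = 0.99
z = 0.99 / 25.52 = 9/232 ≈ 0.038793

0.0388


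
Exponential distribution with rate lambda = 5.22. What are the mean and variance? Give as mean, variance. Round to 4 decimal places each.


mean = 1/lam, var = 1/lam^2
mean = 1 / 5.22 = 50/261 ≈ 0.191571
lam^2 = 5.22^2 = 27.2484
var = 1 / 27.2484 ≈ 0.036699

0.1916, 0.0367


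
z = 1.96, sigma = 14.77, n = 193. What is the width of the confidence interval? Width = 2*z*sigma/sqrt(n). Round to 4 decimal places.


width = 2*z*sigma/sqrt(n)
2*z*sigma = 2 * 1.96 * 14.77 = 57.8984
sqrt(193) ≈ 13.892444
width = 57.8984 / 13.892444 ≈ 4.167618

4.1676


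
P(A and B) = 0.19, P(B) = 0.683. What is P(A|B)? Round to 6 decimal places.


P(A|B) = P(A and B) / P(B) = 0.19 / 0.683 = 190/683 ≈ 0.27818448

0.278184


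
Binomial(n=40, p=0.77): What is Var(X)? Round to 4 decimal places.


Var = n*p*(1-p) = 40 * 0.77 * 0.23 = 7.084

7.0840


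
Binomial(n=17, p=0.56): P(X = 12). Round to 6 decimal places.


P = C(n,k) * p^k * (1-p)^(n-k)
C(17,12) = 6188
p^k = 0.56^12 ≈ 0.0009511660
(1-p)^(n-k) = 0.44^5 ≈ 0.01649162
P = 6188 * 0.0009511660 * 0.01649162 ≈ 0.097067

0.097067


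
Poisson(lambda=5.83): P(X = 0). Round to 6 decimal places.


P = e^(-lam) * lam^k / k!
e^(-5.83) ≈ 0.002938077
lam^k = 5.83^0 = 1
k! = 0! = 1
P = 0.002938077 * 1 / 1 ≈ 0.002938

0.002938


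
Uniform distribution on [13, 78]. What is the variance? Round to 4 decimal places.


Var = (b-a)^2 / 12
(b-a)^2 = (78 - 13)^2 = 4225
Var = 4225/12 ≈ 352.083333

352.0833


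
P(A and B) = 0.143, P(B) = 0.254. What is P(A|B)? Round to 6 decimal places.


P(A|B) = P(A and B) / P(B) = 0.143 / 0.254 = 143/254 ≈ 0.56299213

0.562992


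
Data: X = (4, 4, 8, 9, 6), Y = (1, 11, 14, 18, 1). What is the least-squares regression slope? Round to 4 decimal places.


b = sum((xi-xbar)(yi-ybar)) / sum((xi-xbar)^2)
n = 5, xbar = 31/5 = 6.2, ybar = 45/5 = 9
Sxy = sum((xi-xbar)(yi-ybar)) = 49
Sxx = sum((xi-xbar)^2) = 20.8
b = Sxy / Sxx = 245/104 ≈ 2.355769

2.3558


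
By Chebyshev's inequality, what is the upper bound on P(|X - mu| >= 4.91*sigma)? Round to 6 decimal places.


P <= 1/k^2
k^2 = 4.91^2 = 24.1081
1/k^2 = 1 / 24.1081 ≈ 0.04147983

0.041480


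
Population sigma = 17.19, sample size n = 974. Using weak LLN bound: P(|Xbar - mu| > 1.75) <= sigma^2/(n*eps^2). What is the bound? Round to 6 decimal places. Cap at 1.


bound = min(1, sigma^2/(n*eps^2))
sigma^2 = 17.19^2 = 295.4961
n*eps^2 = 974 * 1.75^2 = 974 * 3.0625 = 2982.875
sigma^2/(n*eps^2) = 295.4961 / 2982.875 ≈ 0.09906419

0.099064
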